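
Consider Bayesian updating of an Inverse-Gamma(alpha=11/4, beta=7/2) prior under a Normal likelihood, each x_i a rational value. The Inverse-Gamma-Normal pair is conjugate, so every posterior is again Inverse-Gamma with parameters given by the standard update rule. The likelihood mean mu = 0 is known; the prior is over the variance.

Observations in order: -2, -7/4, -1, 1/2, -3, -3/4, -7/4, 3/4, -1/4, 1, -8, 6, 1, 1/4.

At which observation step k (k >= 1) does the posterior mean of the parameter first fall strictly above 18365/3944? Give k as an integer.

k = 11

obs 1: x=-2 → posterior Inverse-Gamma(13/4, 11/2)
obs 2: x=-7/4 → posterior Inverse-Gamma(15/4, 225/32)
obs 3: x=-1 → posterior Inverse-Gamma(17/4, 241/32)
obs 4: x=1/2 → posterior Inverse-Gamma(19/4, 245/32)
obs 5: x=-3 → posterior Inverse-Gamma(21/4, 389/32)
obs 6: x=-3/4 → posterior Inverse-Gamma(23/4, 199/16)
obs 7: x=-7/4 → posterior Inverse-Gamma(25/4, 447/32)
obs 8: x=3/4 → posterior Inverse-Gamma(27/4, 57/4)
obs 9: x=-1/4 → posterior Inverse-Gamma(29/4, 457/32)
obs 10: x=1 → posterior Inverse-Gamma(31/4, 473/32)
obs 11: x=-8 → posterior Inverse-Gamma(33/4, 1497/32)
obs 12: x=6 → posterior Inverse-Gamma(35/4, 2073/32)
obs 13: x=1 → posterior Inverse-Gamma(37/4, 2089/32)
obs 14: x=1/4 → posterior Inverse-Gamma(39/4, 1045/16)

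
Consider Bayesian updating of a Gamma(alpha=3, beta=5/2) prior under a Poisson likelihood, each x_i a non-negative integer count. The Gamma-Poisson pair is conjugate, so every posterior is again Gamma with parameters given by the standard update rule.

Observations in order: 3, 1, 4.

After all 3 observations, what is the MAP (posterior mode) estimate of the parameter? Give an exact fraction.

obs 1: x=3 → posterior Gamma(6, 7/2)
obs 2: x=1 → posterior Gamma(7, 9/2)
obs 3: x=4 → posterior Gamma(11, 11/2)

20/11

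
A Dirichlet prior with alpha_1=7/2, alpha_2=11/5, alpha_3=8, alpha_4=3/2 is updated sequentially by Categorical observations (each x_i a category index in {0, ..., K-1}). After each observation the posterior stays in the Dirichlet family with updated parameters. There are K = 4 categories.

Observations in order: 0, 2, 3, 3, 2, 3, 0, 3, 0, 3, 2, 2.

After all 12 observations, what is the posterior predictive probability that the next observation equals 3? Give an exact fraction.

65/272

obs 1: x=0 → posterior Dirichlet(9/2, 11/5, 8, 3/2)
obs 2: x=2 → posterior Dirichlet(9/2, 11/5, 9, 3/2)
obs 3: x=3 → posterior Dirichlet(9/2, 11/5, 9, 5/2)
obs 4: x=3 → posterior Dirichlet(9/2, 11/5, 9, 7/2)
obs 5: x=2 → posterior Dirichlet(9/2, 11/5, 10, 7/2)
obs 6: x=3 → posterior Dirichlet(9/2, 11/5, 10, 9/2)
obs 7: x=0 → posterior Dirichlet(11/2, 11/5, 10, 9/2)
obs 8: x=3 → posterior Dirichlet(11/2, 11/5, 10, 11/2)
obs 9: x=0 → posterior Dirichlet(13/2, 11/5, 10, 11/2)
obs 10: x=3 → posterior Dirichlet(13/2, 11/5, 10, 13/2)
obs 11: x=2 → posterior Dirichlet(13/2, 11/5, 11, 13/2)
obs 12: x=2 → posterior Dirichlet(13/2, 11/5, 12, 13/2)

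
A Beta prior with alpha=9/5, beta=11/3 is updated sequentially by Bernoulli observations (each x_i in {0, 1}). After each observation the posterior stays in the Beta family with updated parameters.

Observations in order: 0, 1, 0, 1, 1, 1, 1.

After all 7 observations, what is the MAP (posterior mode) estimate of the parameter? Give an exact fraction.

87/157

obs 1: x=0 → posterior Beta(9/5, 14/3)
obs 2: x=1 → posterior Beta(14/5, 14/3)
obs 3: x=0 → posterior Beta(14/5, 17/3)
obs 4: x=1 → posterior Beta(19/5, 17/3)
obs 5: x=1 → posterior Beta(24/5, 17/3)
obs 6: x=1 → posterior Beta(29/5, 17/3)
obs 7: x=1 → posterior Beta(34/5, 17/3)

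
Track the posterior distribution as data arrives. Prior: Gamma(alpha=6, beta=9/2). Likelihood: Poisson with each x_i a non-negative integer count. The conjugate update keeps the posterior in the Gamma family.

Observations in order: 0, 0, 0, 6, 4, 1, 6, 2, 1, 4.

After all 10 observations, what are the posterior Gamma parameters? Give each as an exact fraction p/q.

obs 1: x=0 → posterior Gamma(6, 11/2)
obs 2: x=0 → posterior Gamma(6, 13/2)
obs 3: x=0 → posterior Gamma(6, 15/2)
obs 4: x=6 → posterior Gamma(12, 17/2)
obs 5: x=4 → posterior Gamma(16, 19/2)
obs 6: x=1 → posterior Gamma(17, 21/2)
obs 7: x=6 → posterior Gamma(23, 23/2)
obs 8: x=2 → posterior Gamma(25, 25/2)
obs 9: x=1 → posterior Gamma(26, 27/2)
obs 10: x=4 → posterior Gamma(30, 29/2)

alpha=30, beta=29/2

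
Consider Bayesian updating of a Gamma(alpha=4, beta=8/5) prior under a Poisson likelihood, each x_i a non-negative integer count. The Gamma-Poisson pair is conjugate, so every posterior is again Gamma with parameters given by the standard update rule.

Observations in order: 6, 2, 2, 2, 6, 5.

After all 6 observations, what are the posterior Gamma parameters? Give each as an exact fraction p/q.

obs 1: x=6 → posterior Gamma(10, 13/5)
obs 2: x=2 → posterior Gamma(12, 18/5)
obs 3: x=2 → posterior Gamma(14, 23/5)
obs 4: x=2 → posterior Gamma(16, 28/5)
obs 5: x=6 → posterior Gamma(22, 33/5)
obs 6: x=5 → posterior Gamma(27, 38/5)

alpha=27, beta=38/5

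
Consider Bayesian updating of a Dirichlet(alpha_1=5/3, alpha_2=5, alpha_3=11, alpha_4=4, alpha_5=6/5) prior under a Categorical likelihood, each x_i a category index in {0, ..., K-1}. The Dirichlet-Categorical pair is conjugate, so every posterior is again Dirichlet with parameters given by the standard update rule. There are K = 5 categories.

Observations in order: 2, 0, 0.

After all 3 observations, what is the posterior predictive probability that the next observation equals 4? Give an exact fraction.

obs 1: x=2 → posterior Dirichlet(5/3, 5, 12, 4, 6/5)
obs 2: x=0 → posterior Dirichlet(8/3, 5, 12, 4, 6/5)
obs 3: x=0 → posterior Dirichlet(11/3, 5, 12, 4, 6/5)

9/194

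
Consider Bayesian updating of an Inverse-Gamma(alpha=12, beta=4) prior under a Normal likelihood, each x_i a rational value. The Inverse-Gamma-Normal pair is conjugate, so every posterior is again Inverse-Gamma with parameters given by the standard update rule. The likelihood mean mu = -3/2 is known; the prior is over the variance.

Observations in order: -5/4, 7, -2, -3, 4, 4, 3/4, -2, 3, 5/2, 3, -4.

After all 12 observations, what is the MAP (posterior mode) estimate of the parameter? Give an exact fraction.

obs 1: x=-5/4 → posterior Inverse-Gamma(25/2, 129/32)
obs 2: x=7 → posterior Inverse-Gamma(13, 1285/32)
obs 3: x=-2 → posterior Inverse-Gamma(27/2, 1289/32)
obs 4: x=-3 → posterior Inverse-Gamma(14, 1325/32)
obs 5: x=4 → posterior Inverse-Gamma(29/2, 1809/32)
obs 6: x=4 → posterior Inverse-Gamma(15, 2293/32)
obs 7: x=3/4 → posterior Inverse-Gamma(31/2, 1187/16)
obs 8: x=-2 → posterior Inverse-Gamma(16, 1189/16)
obs 9: x=3 → posterior Inverse-Gamma(33/2, 1351/16)
obs 10: x=5/2 → posterior Inverse-Gamma(17, 1479/16)
obs 11: x=3 → posterior Inverse-Gamma(35/2, 1641/16)
obs 12: x=-4 → posterior Inverse-Gamma(18, 1691/16)

89/16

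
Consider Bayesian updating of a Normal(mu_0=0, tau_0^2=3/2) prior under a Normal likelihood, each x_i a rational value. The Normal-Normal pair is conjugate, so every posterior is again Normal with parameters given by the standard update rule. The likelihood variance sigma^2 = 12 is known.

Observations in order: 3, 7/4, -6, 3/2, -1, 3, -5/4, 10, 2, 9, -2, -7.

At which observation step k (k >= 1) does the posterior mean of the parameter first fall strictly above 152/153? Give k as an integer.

k = 10

obs 1: x=3 → posterior Normal(1/3, 4/3)
obs 2: x=7/4 → posterior Normal(19/40, 6/5)
obs 3: x=-6 → posterior Normal(-5/44, 12/11)
obs 4: x=3/2 → posterior Normal(1/48, 1)
obs 5: x=-1 → posterior Normal(-3/52, 12/13)
obs 6: x=3 → posterior Normal(9/56, 6/7)
obs 7: x=-5/4 → posterior Normal(1/15, 4/5)
obs 8: x=10 → posterior Normal(11/16, 3/4)
obs 9: x=2 → posterior Normal(13/17, 12/17)
obs 10: x=9 → posterior Normal(11/9, 2/3)
obs 11: x=-2 → posterior Normal(20/19, 12/19)
obs 12: x=-7 → posterior Normal(13/20, 3/5)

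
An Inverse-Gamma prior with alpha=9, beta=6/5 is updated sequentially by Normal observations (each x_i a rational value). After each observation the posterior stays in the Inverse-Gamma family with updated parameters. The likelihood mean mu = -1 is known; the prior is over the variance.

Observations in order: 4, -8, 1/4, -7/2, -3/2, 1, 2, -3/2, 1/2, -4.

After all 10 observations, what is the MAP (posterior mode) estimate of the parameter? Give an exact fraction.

obs 1: x=4 → posterior Inverse-Gamma(19/2, 137/10)
obs 2: x=-8 → posterior Inverse-Gamma(10, 191/5)
obs 3: x=1/4 → posterior Inverse-Gamma(21/2, 6237/160)
obs 4: x=-7/2 → posterior Inverse-Gamma(11, 6737/160)
obs 5: x=-3/2 → posterior Inverse-Gamma(23/2, 6757/160)
obs 6: x=1 → posterior Inverse-Gamma(12, 7077/160)
obs 7: x=2 → posterior Inverse-Gamma(25/2, 7797/160)
obs 8: x=-3/2 → posterior Inverse-Gamma(13, 7817/160)
obs 9: x=1/2 → posterior Inverse-Gamma(27/2, 7997/160)
obs 10: x=-4 → posterior Inverse-Gamma(14, 8717/160)

8717/2400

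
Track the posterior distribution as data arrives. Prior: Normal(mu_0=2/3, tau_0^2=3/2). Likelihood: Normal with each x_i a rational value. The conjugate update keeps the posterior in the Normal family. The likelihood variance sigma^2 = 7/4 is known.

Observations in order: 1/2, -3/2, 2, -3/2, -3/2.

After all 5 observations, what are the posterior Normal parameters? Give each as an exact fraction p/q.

mu_0=-22/111, tau_0^2=21/74

obs 1: x=1/2 → posterior Normal(23/39, 21/26)
obs 2: x=-3/2 → posterior Normal(-4/57, 21/38)
obs 3: x=2 → posterior Normal(32/75, 21/50)
obs 4: x=-3/2 → posterior Normal(5/93, 21/62)
obs 5: x=-3/2 → posterior Normal(-22/111, 21/74)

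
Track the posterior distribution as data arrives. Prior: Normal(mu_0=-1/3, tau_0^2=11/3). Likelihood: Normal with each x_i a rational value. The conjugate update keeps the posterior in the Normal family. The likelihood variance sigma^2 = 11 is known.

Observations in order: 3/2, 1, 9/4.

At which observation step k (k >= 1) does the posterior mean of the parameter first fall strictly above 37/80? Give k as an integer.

k = 3

obs 1: x=3/2 → posterior Normal(1/8, 11/4)
obs 2: x=1 → posterior Normal(3/10, 11/5)
obs 3: x=9/4 → posterior Normal(5/8, 11/6)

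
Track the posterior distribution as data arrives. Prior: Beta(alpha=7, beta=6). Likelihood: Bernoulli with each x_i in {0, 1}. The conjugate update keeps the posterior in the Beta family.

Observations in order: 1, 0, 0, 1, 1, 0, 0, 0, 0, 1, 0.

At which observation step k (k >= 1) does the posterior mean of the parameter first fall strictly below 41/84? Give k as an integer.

obs 1: x=1 → posterior Beta(8, 6)
obs 2: x=0 → posterior Beta(8, 7)
obs 3: x=0 → posterior Beta(8, 8)
obs 4: x=1 → posterior Beta(9, 8)
obs 5: x=1 → posterior Beta(10, 8)
obs 6: x=0 → posterior Beta(10, 9)
obs 7: x=0 → posterior Beta(10, 10)
obs 8: x=0 → posterior Beta(10, 11)
obs 9: x=0 → posterior Beta(10, 12)
obs 10: x=1 → posterior Beta(11, 12)
obs 11: x=0 → posterior Beta(11, 13)

k = 8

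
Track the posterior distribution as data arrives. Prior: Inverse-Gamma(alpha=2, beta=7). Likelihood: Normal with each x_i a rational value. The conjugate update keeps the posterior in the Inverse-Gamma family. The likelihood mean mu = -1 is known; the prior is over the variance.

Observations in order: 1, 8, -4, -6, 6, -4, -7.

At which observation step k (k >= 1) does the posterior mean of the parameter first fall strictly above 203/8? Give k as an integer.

k = 5

obs 1: x=1 → posterior Inverse-Gamma(5/2, 9)
obs 2: x=8 → posterior Inverse-Gamma(3, 99/2)
obs 3: x=-4 → posterior Inverse-Gamma(7/2, 54)
obs 4: x=-6 → posterior Inverse-Gamma(4, 133/2)
obs 5: x=6 → posterior Inverse-Gamma(9/2, 91)
obs 6: x=-4 → posterior Inverse-Gamma(5, 191/2)
obs 7: x=-7 → posterior Inverse-Gamma(11/2, 227/2)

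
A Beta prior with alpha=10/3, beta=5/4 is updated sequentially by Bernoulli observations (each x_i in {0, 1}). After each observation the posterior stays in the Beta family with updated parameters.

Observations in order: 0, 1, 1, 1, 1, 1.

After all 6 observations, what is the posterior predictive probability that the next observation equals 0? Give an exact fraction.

27/127

obs 1: x=0 → posterior Beta(10/3, 9/4)
obs 2: x=1 → posterior Beta(13/3, 9/4)
obs 3: x=1 → posterior Beta(16/3, 9/4)
obs 4: x=1 → posterior Beta(19/3, 9/4)
obs 5: x=1 → posterior Beta(22/3, 9/4)
obs 6: x=1 → posterior Beta(25/3, 9/4)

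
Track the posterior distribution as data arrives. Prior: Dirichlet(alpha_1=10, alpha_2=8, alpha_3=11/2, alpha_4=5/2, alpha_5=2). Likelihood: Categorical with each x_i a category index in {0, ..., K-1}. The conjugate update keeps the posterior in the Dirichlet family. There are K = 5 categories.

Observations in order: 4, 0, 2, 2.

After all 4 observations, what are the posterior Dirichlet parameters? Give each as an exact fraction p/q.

alpha_1=11, alpha_2=8, alpha_3=15/2, alpha_4=5/2, alpha_5=3

obs 1: x=4 → posterior Dirichlet(10, 8, 11/2, 5/2, 3)
obs 2: x=0 → posterior Dirichlet(11, 8, 11/2, 5/2, 3)
obs 3: x=2 → posterior Dirichlet(11, 8, 13/2, 5/2, 3)
obs 4: x=2 → posterior Dirichlet(11, 8, 15/2, 5/2, 3)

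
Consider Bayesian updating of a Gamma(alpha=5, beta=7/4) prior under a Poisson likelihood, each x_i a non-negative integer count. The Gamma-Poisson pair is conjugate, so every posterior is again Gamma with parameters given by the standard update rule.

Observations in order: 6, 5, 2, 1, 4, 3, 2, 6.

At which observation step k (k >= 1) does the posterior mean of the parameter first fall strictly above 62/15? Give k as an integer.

obs 1: x=6 → posterior Gamma(11, 11/4)
obs 2: x=5 → posterior Gamma(16, 15/4)
obs 3: x=2 → posterior Gamma(18, 19/4)
obs 4: x=1 → posterior Gamma(19, 23/4)
obs 5: x=4 → posterior Gamma(23, 27/4)
obs 6: x=3 → posterior Gamma(26, 31/4)
obs 7: x=2 → posterior Gamma(28, 35/4)
obs 8: x=6 → posterior Gamma(34, 39/4)

k = 2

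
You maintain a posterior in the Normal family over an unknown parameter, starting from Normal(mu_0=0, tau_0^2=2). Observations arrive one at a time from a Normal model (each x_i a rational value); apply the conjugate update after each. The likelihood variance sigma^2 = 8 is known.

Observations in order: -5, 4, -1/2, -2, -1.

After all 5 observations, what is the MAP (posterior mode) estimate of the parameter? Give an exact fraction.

-1/2

obs 1: x=-5 → posterior Normal(-1, 8/5)
obs 2: x=4 → posterior Normal(-1/6, 4/3)
obs 3: x=-1/2 → posterior Normal(-3/14, 8/7)
obs 4: x=-2 → posterior Normal(-7/16, 1)
obs 5: x=-1 → posterior Normal(-1/2, 8/9)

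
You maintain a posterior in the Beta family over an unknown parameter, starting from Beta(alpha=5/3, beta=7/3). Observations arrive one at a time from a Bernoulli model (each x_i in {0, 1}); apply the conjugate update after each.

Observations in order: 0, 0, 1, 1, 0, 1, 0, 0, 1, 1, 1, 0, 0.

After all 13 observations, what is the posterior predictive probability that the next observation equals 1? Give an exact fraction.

23/51

obs 1: x=0 → posterior Beta(5/3, 10/3)
obs 2: x=0 → posterior Beta(5/3, 13/3)
obs 3: x=1 → posterior Beta(8/3, 13/3)
obs 4: x=1 → posterior Beta(11/3, 13/3)
obs 5: x=0 → posterior Beta(11/3, 16/3)
obs 6: x=1 → posterior Beta(14/3, 16/3)
obs 7: x=0 → posterior Beta(14/3, 19/3)
obs 8: x=0 → posterior Beta(14/3, 22/3)
obs 9: x=1 → posterior Beta(17/3, 22/3)
obs 10: x=1 → posterior Beta(20/3, 22/3)
obs 11: x=1 → posterior Beta(23/3, 22/3)
obs 12: x=0 → posterior Beta(23/3, 25/3)
obs 13: x=0 → posterior Beta(23/3, 28/3)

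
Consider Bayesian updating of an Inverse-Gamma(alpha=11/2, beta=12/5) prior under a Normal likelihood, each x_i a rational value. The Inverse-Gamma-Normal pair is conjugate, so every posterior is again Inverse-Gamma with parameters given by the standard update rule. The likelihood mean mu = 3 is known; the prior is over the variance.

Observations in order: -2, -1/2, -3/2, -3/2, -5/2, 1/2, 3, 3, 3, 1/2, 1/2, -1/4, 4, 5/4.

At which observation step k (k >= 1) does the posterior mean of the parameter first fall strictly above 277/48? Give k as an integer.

obs 1: x=-2 → posterior Inverse-Gamma(6, 149/10)
obs 2: x=-1/2 → posterior Inverse-Gamma(13/2, 841/40)
obs 3: x=-3/2 → posterior Inverse-Gamma(7, 623/20)
obs 4: x=-3/2 → posterior Inverse-Gamma(15/2, 1651/40)
obs 5: x=-5/2 → posterior Inverse-Gamma(8, 282/5)
obs 6: x=1/2 → posterior Inverse-Gamma(17/2, 2381/40)
obs 7: x=3 → posterior Inverse-Gamma(9, 2381/40)
obs 8: x=3 → posterior Inverse-Gamma(19/2, 2381/40)
obs 9: x=3 → posterior Inverse-Gamma(10, 2381/40)
obs 10: x=1/2 → posterior Inverse-Gamma(21/2, 1253/20)
obs 11: x=1/2 → posterior Inverse-Gamma(11, 2631/40)
obs 12: x=-1/4 → posterior Inverse-Gamma(23/2, 11369/160)
obs 13: x=4 → posterior Inverse-Gamma(12, 11449/160)
obs 14: x=5/4 → posterior Inverse-Gamma(25/2, 5847/80)

k = 4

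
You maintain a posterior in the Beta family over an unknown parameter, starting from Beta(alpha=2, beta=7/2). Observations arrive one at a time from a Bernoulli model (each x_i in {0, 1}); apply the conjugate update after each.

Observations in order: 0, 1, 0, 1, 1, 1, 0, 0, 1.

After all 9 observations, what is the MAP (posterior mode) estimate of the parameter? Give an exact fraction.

12/25

obs 1: x=0 → posterior Beta(2, 9/2)
obs 2: x=1 → posterior Beta(3, 9/2)
obs 3: x=0 → posterior Beta(3, 11/2)
obs 4: x=1 → posterior Beta(4, 11/2)
obs 5: x=1 → posterior Beta(5, 11/2)
obs 6: x=1 → posterior Beta(6, 11/2)
obs 7: x=0 → posterior Beta(6, 13/2)
obs 8: x=0 → posterior Beta(6, 15/2)
obs 9: x=1 → posterior Beta(7, 15/2)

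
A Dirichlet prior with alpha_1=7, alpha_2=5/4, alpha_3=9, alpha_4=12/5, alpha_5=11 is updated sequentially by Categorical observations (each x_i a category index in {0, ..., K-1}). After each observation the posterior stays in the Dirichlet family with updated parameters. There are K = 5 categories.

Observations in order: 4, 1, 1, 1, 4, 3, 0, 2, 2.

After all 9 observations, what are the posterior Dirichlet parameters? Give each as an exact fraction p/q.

alpha_1=8, alpha_2=17/4, alpha_3=11, alpha_4=17/5, alpha_5=13

obs 1: x=4 → posterior Dirichlet(7, 5/4, 9, 12/5, 12)
obs 2: x=1 → posterior Dirichlet(7, 9/4, 9, 12/5, 12)
obs 3: x=1 → posterior Dirichlet(7, 13/4, 9, 12/5, 12)
obs 4: x=1 → posterior Dirichlet(7, 17/4, 9, 12/5, 12)
obs 5: x=4 → posterior Dirichlet(7, 17/4, 9, 12/5, 13)
obs 6: x=3 → posterior Dirichlet(7, 17/4, 9, 17/5, 13)
obs 7: x=0 → posterior Dirichlet(8, 17/4, 9, 17/5, 13)
obs 8: x=2 → posterior Dirichlet(8, 17/4, 10, 17/5, 13)
obs 9: x=2 → posterior Dirichlet(8, 17/4, 11, 17/5, 13)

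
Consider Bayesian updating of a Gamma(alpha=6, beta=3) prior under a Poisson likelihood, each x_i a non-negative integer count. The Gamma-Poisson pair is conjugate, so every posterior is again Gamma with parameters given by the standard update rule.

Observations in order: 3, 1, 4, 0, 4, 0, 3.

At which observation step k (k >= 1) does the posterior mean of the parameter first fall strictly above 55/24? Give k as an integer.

obs 1: x=3 → posterior Gamma(9, 4)
obs 2: x=1 → posterior Gamma(10, 5)
obs 3: x=4 → posterior Gamma(14, 6)
obs 4: x=0 → posterior Gamma(14, 7)
obs 5: x=4 → posterior Gamma(18, 8)
obs 6: x=0 → posterior Gamma(18, 9)
obs 7: x=3 → posterior Gamma(21, 10)

k = 3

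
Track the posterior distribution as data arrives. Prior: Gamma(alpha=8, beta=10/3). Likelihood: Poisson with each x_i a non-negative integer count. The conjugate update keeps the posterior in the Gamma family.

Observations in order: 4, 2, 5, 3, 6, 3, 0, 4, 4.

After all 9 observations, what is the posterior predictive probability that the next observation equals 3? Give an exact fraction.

obs 1: x=4 → posterior Gamma(12, 13/3)
obs 2: x=2 → posterior Gamma(14, 16/3)
obs 3: x=5 → posterior Gamma(19, 19/3)
obs 4: x=3 → posterior Gamma(22, 22/3)
obs 5: x=6 → posterior Gamma(28, 25/3)
obs 6: x=3 → posterior Gamma(31, 28/3)
obs 7: x=0 → posterior Gamma(31, 31/3)
obs 8: x=4 → posterior Gamma(35, 34/3)
obs 9: x=4 → posterior Gamma(39, 37/3)

207949658646430773042329708878297897709047799781983559502671879243/967140655691703339764940800000000000000000000000000000000000000000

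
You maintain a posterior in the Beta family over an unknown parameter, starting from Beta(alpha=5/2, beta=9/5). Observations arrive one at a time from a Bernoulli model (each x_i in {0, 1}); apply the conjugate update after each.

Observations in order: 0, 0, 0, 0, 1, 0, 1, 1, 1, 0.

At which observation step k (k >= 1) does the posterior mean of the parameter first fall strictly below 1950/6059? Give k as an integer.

obs 1: x=0 → posterior Beta(5/2, 14/5)
obs 2: x=0 → posterior Beta(5/2, 19/5)
obs 3: x=0 → posterior Beta(5/2, 24/5)
obs 4: x=0 → posterior Beta(5/2, 29/5)
obs 5: x=1 → posterior Beta(7/2, 29/5)
obs 6: x=0 → posterior Beta(7/2, 34/5)
obs 7: x=1 → posterior Beta(9/2, 34/5)
obs 8: x=1 → posterior Beta(11/2, 34/5)
obs 9: x=1 → posterior Beta(13/2, 34/5)
obs 10: x=0 → posterior Beta(13/2, 39/5)

k = 4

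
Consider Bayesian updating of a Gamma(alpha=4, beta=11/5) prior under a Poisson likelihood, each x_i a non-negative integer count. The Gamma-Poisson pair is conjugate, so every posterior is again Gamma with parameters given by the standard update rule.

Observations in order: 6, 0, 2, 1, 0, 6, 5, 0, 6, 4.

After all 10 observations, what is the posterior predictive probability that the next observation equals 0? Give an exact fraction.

5025906331956386730429209354686389578016774520729003377125641/73197088768608101145353522393209837987167745985959663748775936

obs 1: x=6 → posterior Gamma(10, 16/5)
obs 2: x=0 → posterior Gamma(10, 21/5)
obs 3: x=2 → posterior Gamma(12, 26/5)
obs 4: x=1 → posterior Gamma(13, 31/5)
obs 5: x=0 → posterior Gamma(13, 36/5)
obs 6: x=6 → posterior Gamma(19, 41/5)
obs 7: x=5 → posterior Gamma(24, 46/5)
obs 8: x=0 → posterior Gamma(24, 51/5)
obs 9: x=6 → posterior Gamma(30, 56/5)
obs 10: x=4 → posterior Gamma(34, 61/5)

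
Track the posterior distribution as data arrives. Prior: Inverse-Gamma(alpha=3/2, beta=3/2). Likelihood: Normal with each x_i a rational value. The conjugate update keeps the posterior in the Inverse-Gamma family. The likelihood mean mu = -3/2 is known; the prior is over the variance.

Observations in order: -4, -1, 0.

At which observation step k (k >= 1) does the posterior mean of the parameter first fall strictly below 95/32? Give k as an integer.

obs 1: x=-4 → posterior Inverse-Gamma(2, 37/8)
obs 2: x=-1 → posterior Inverse-Gamma(5/2, 19/4)
obs 3: x=0 → posterior Inverse-Gamma(3, 47/8)

k = 3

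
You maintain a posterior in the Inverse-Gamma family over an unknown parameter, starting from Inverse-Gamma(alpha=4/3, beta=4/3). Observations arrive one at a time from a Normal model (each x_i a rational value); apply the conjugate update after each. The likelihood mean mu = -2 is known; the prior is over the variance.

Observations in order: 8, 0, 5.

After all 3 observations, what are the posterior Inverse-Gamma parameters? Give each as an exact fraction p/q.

alpha=17/6, beta=467/6

obs 1: x=8 → posterior Inverse-Gamma(11/6, 154/3)
obs 2: x=0 → posterior Inverse-Gamma(7/3, 160/3)
obs 3: x=5 → posterior Inverse-Gamma(17/6, 467/6)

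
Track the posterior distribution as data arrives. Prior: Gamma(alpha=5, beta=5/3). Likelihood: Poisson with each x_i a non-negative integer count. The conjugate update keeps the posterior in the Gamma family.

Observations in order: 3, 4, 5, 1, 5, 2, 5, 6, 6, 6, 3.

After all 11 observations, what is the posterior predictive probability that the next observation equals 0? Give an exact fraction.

370649507557473309444931021439091191249948455993598190511557963857470325849587712/17863917019485739981865172284779513749384695578882454043755035893659862396982842041

obs 1: x=3 → posterior Gamma(8, 8/3)
obs 2: x=4 → posterior Gamma(12, 11/3)
obs 3: x=5 → posterior Gamma(17, 14/3)
obs 4: x=1 → posterior Gamma(18, 17/3)
obs 5: x=5 → posterior Gamma(23, 20/3)
obs 6: x=2 → posterior Gamma(25, 23/3)
obs 7: x=5 → posterior Gamma(30, 26/3)
obs 8: x=6 → posterior Gamma(36, 29/3)
obs 9: x=6 → posterior Gamma(42, 32/3)
obs 10: x=6 → posterior Gamma(48, 35/3)
obs 11: x=3 → posterior Gamma(51, 38/3)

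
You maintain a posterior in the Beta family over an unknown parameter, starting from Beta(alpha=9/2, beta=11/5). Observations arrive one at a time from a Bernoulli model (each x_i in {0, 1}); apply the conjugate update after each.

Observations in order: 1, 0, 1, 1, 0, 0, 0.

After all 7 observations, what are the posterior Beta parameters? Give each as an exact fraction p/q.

alpha=15/2, beta=31/5

obs 1: x=1 → posterior Beta(11/2, 11/5)
obs 2: x=0 → posterior Beta(11/2, 16/5)
obs 3: x=1 → posterior Beta(13/2, 16/5)
obs 4: x=1 → posterior Beta(15/2, 16/5)
obs 5: x=0 → posterior Beta(15/2, 21/5)
obs 6: x=0 → posterior Beta(15/2, 26/5)
obs 7: x=0 → posterior Beta(15/2, 31/5)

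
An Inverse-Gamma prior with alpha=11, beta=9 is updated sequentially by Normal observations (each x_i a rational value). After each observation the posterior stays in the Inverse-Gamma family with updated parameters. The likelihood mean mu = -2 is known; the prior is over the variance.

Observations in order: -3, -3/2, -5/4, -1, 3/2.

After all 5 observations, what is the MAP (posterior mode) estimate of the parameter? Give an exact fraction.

obs 1: x=-3 → posterior Inverse-Gamma(23/2, 19/2)
obs 2: x=-3/2 → posterior Inverse-Gamma(12, 77/8)
obs 3: x=-5/4 → posterior Inverse-Gamma(25/2, 317/32)
obs 4: x=-1 → posterior Inverse-Gamma(13, 333/32)
obs 5: x=3/2 → posterior Inverse-Gamma(27/2, 529/32)

529/464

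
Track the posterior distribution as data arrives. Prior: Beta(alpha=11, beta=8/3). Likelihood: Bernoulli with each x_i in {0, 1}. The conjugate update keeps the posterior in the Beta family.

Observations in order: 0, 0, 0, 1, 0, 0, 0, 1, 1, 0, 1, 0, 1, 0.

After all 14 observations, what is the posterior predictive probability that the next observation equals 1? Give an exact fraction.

48/83

obs 1: x=0 → posterior Beta(11, 11/3)
obs 2: x=0 → posterior Beta(11, 14/3)
obs 3: x=0 → posterior Beta(11, 17/3)
obs 4: x=1 → posterior Beta(12, 17/3)
obs 5: x=0 → posterior Beta(12, 20/3)
obs 6: x=0 → posterior Beta(12, 23/3)
obs 7: x=0 → posterior Beta(12, 26/3)
obs 8: x=1 → posterior Beta(13, 26/3)
obs 9: x=1 → posterior Beta(14, 26/3)
obs 10: x=0 → posterior Beta(14, 29/3)
obs 11: x=1 → posterior Beta(15, 29/3)
obs 12: x=0 → posterior Beta(15, 32/3)
obs 13: x=1 → posterior Beta(16, 32/3)
obs 14: x=0 → posterior Beta(16, 35/3)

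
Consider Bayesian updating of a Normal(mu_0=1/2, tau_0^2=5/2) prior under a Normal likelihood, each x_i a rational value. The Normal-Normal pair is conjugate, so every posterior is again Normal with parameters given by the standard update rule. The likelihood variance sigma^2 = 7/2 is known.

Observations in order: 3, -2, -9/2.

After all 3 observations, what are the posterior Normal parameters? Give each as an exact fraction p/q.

mu_0=-7/11, tau_0^2=35/44

obs 1: x=3 → posterior Normal(37/24, 35/24)
obs 2: x=-2 → posterior Normal(1/2, 35/34)
obs 3: x=-9/2 → posterior Normal(-7/11, 35/44)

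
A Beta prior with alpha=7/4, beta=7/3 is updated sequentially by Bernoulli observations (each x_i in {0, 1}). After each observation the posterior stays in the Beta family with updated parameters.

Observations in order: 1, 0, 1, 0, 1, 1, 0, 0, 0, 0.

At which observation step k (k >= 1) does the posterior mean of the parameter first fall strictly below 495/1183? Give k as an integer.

obs 1: x=1 → posterior Beta(11/4, 7/3)
obs 2: x=0 → posterior Beta(11/4, 10/3)
obs 3: x=1 → posterior Beta(15/4, 10/3)
obs 4: x=0 → posterior Beta(15/4, 13/3)
obs 5: x=1 → posterior Beta(19/4, 13/3)
obs 6: x=1 → posterior Beta(23/4, 13/3)
obs 7: x=0 → posterior Beta(23/4, 16/3)
obs 8: x=0 → posterior Beta(23/4, 19/3)
obs 9: x=0 → posterior Beta(23/4, 22/3)
obs 10: x=0 → posterior Beta(23/4, 25/3)

k = 10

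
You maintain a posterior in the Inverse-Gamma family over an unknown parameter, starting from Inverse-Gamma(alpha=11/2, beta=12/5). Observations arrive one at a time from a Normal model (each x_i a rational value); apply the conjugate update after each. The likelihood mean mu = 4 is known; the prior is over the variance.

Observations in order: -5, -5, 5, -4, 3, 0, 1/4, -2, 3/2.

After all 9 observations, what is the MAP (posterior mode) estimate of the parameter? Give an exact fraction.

obs 1: x=-5 → posterior Inverse-Gamma(6, 429/10)
obs 2: x=-5 → posterior Inverse-Gamma(13/2, 417/5)
obs 3: x=5 → posterior Inverse-Gamma(7, 839/10)
obs 4: x=-4 → posterior Inverse-Gamma(15/2, 1159/10)
obs 5: x=3 → posterior Inverse-Gamma(8, 582/5)
obs 6: x=0 → posterior Inverse-Gamma(17/2, 622/5)
obs 7: x=1/4 → posterior Inverse-Gamma(9, 21029/160)
obs 8: x=-2 → posterior Inverse-Gamma(19/2, 23909/160)
obs 9: x=3/2 → posterior Inverse-Gamma(10, 24409/160)

2219/160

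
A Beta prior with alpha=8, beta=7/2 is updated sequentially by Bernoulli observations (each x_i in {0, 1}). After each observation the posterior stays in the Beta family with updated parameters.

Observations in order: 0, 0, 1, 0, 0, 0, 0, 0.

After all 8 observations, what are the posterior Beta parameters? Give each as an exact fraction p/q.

alpha=9, beta=21/2

obs 1: x=0 → posterior Beta(8, 9/2)
obs 2: x=0 → posterior Beta(8, 11/2)
obs 3: x=1 → posterior Beta(9, 11/2)
obs 4: x=0 → posterior Beta(9, 13/2)
obs 5: x=0 → posterior Beta(9, 15/2)
obs 6: x=0 → posterior Beta(9, 17/2)
obs 7: x=0 → posterior Beta(9, 19/2)
obs 8: x=0 → posterior Beta(9, 21/2)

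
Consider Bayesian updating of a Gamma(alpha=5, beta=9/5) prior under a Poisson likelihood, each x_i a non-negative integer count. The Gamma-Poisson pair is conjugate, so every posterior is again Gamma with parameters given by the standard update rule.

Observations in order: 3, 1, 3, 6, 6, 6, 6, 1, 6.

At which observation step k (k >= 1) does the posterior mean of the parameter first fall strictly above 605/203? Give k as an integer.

obs 1: x=3 → posterior Gamma(8, 14/5)
obs 2: x=1 → posterior Gamma(9, 19/5)
obs 3: x=3 → posterior Gamma(12, 24/5)
obs 4: x=6 → posterior Gamma(18, 29/5)
obs 5: x=6 → posterior Gamma(24, 34/5)
obs 6: x=6 → posterior Gamma(30, 39/5)
obs 7: x=6 → posterior Gamma(36, 44/5)
obs 8: x=1 → posterior Gamma(37, 49/5)
obs 9: x=6 → posterior Gamma(43, 54/5)

k = 4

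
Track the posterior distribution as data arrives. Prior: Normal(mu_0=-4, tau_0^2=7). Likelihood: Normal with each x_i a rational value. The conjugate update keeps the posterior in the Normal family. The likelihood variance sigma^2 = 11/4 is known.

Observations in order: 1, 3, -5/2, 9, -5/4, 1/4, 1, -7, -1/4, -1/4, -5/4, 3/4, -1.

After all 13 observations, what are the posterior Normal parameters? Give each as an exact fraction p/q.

mu_0=-2/375, tau_0^2=77/375

obs 1: x=1 → posterior Normal(-16/39, 77/39)
obs 2: x=3 → posterior Normal(68/67, 77/67)
obs 3: x=-5/2 → posterior Normal(-2/95, 77/95)
obs 4: x=9 → posterior Normal(250/123, 77/123)
obs 5: x=-5/4 → posterior Normal(215/151, 77/151)
obs 6: x=1/4 → posterior Normal(222/179, 77/179)
obs 7: x=1 → posterior Normal(250/207, 77/207)
obs 8: x=-7 → posterior Normal(54/235, 77/235)
obs 9: x=-1/4 → posterior Normal(47/263, 77/263)
obs 10: x=-1/4 → posterior Normal(40/291, 77/291)
obs 11: x=-5/4 → posterior Normal(5/319, 7/29)
obs 12: x=3/4 → posterior Normal(26/347, 77/347)
obs 13: x=-1 → posterior Normal(-2/375, 77/375)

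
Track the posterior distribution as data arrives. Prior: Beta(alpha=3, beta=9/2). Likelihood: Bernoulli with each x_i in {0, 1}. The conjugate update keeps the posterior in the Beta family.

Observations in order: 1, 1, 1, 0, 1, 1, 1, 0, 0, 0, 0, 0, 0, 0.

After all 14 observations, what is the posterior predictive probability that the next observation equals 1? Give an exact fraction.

18/43

obs 1: x=1 → posterior Beta(4, 9/2)
obs 2: x=1 → posterior Beta(5, 9/2)
obs 3: x=1 → posterior Beta(6, 9/2)
obs 4: x=0 → posterior Beta(6, 11/2)
obs 5: x=1 → posterior Beta(7, 11/2)
obs 6: x=1 → posterior Beta(8, 11/2)
obs 7: x=1 → posterior Beta(9, 11/2)
obs 8: x=0 → posterior Beta(9, 13/2)
obs 9: x=0 → posterior Beta(9, 15/2)
obs 10: x=0 → posterior Beta(9, 17/2)
obs 11: x=0 → posterior Beta(9, 19/2)
obs 12: x=0 → posterior Beta(9, 21/2)
obs 13: x=0 → posterior Beta(9, 23/2)
obs 14: x=0 → posterior Beta(9, 25/2)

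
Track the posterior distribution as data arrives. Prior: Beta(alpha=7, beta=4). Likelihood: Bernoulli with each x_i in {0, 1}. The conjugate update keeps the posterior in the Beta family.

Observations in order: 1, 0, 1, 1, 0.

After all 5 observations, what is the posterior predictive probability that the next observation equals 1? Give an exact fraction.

obs 1: x=1 → posterior Beta(8, 4)
obs 2: x=0 → posterior Beta(8, 5)
obs 3: x=1 → posterior Beta(9, 5)
obs 4: x=1 → posterior Beta(10, 5)
obs 5: x=0 → posterior Beta(10, 6)

5/8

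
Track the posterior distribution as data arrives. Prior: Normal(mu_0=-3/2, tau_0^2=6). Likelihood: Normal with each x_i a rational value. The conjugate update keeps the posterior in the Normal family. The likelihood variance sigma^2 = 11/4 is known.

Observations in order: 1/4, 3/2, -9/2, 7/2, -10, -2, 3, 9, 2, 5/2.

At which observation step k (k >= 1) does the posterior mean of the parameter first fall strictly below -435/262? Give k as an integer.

k = 5

obs 1: x=1/4 → posterior Normal(-3/10, 66/35)
obs 2: x=3/2 → posterior Normal(51/118, 66/59)
obs 3: x=-9/2 → posterior Normal(-165/166, 66/83)
obs 4: x=7/2 → posterior Normal(3/214, 66/107)
obs 5: x=-10 → posterior Normal(-477/262, 66/131)
obs 6: x=-2 → posterior Normal(-573/310, 66/155)
obs 7: x=3 → posterior Normal(-429/358, 66/179)
obs 8: x=9 → posterior Normal(3/406, 66/203)
obs 9: x=2 → posterior Normal(99/454, 66/227)
obs 10: x=5/2 → posterior Normal(219/502, 66/251)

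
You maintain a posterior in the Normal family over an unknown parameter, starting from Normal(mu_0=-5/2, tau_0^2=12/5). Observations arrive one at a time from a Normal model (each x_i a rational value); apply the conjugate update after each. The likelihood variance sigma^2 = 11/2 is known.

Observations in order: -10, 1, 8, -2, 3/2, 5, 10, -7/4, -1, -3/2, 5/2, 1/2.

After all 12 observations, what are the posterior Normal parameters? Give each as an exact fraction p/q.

obs 1: x=-10 → posterior Normal(-755/158, 132/79)
obs 2: x=1 → posterior Normal(-707/206, 132/103)
obs 3: x=8 → posterior Normal(-323/254, 132/127)
obs 4: x=-2 → posterior Normal(-419/302, 132/151)
obs 5: x=3/2 → posterior Normal(-347/350, 132/175)
obs 6: x=5 → posterior Normal(-107/398, 132/199)
obs 7: x=10 → posterior Normal(373/446, 132/223)
obs 8: x=-7/4 → posterior Normal(289/494, 132/247)
obs 9: x=-1 → posterior Normal(241/542, 132/271)
obs 10: x=-3/2 → posterior Normal(169/590, 132/295)
obs 11: x=5/2 → posterior Normal(289/638, 12/29)
obs 12: x=1/2 → posterior Normal(313/686, 132/343)

mu_0=313/686, tau_0^2=132/343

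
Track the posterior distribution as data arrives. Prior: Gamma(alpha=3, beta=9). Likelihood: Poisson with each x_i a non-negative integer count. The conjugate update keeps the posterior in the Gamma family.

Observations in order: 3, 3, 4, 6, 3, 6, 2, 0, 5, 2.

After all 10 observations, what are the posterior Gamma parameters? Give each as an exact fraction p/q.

obs 1: x=3 → posterior Gamma(6, 10)
obs 2: x=3 → posterior Gamma(9, 11)
obs 3: x=4 → posterior Gamma(13, 12)
obs 4: x=6 → posterior Gamma(19, 13)
obs 5: x=3 → posterior Gamma(22, 14)
obs 6: x=6 → posterior Gamma(28, 15)
obs 7: x=2 → posterior Gamma(30, 16)
obs 8: x=0 → posterior Gamma(30, 17)
obs 9: x=5 → posterior Gamma(35, 18)
obs 10: x=2 → posterior Gamma(37, 19)

alpha=37, beta=19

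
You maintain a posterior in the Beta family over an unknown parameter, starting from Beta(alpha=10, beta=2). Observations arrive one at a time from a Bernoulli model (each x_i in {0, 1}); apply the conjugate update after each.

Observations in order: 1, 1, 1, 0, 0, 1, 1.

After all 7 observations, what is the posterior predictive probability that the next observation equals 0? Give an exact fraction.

4/19

obs 1: x=1 → posterior Beta(11, 2)
obs 2: x=1 → posterior Beta(12, 2)
obs 3: x=1 → posterior Beta(13, 2)
obs 4: x=0 → posterior Beta(13, 3)
obs 5: x=0 → posterior Beta(13, 4)
obs 6: x=1 → posterior Beta(14, 4)
obs 7: x=1 → posterior Beta(15, 4)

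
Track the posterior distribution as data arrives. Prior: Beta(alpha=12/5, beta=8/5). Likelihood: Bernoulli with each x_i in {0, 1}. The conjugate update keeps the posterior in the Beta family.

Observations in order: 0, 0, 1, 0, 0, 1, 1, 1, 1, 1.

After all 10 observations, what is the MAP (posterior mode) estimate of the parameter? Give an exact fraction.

37/60

obs 1: x=0 → posterior Beta(12/5, 13/5)
obs 2: x=0 → posterior Beta(12/5, 18/5)
obs 3: x=1 → posterior Beta(17/5, 18/5)
obs 4: x=0 → posterior Beta(17/5, 23/5)
obs 5: x=0 → posterior Beta(17/5, 28/5)
obs 6: x=1 → posterior Beta(22/5, 28/5)
obs 7: x=1 → posterior Beta(27/5, 28/5)
obs 8: x=1 → posterior Beta(32/5, 28/5)
obs 9: x=1 → posterior Beta(37/5, 28/5)
obs 10: x=1 → posterior Beta(42/5, 28/5)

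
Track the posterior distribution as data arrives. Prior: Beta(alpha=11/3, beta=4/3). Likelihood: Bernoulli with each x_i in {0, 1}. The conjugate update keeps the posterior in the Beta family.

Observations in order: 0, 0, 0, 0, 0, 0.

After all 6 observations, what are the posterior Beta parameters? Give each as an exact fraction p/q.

alpha=11/3, beta=22/3

obs 1: x=0 → posterior Beta(11/3, 7/3)
obs 2: x=0 → posterior Beta(11/3, 10/3)
obs 3: x=0 → posterior Beta(11/3, 13/3)
obs 4: x=0 → posterior Beta(11/3, 16/3)
obs 5: x=0 → posterior Beta(11/3, 19/3)
obs 6: x=0 → posterior Beta(11/3, 22/3)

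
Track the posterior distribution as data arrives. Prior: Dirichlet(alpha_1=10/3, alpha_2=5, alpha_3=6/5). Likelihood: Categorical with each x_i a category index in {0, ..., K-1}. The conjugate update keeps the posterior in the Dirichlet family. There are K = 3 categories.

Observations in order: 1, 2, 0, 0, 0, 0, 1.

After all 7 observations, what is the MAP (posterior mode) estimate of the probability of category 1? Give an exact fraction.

obs 1: x=1 → posterior Dirichlet(10/3, 6, 6/5)
obs 2: x=2 → posterior Dirichlet(10/3, 6, 11/5)
obs 3: x=0 → posterior Dirichlet(13/3, 6, 11/5)
obs 4: x=0 → posterior Dirichlet(16/3, 6, 11/5)
obs 5: x=0 → posterior Dirichlet(19/3, 6, 11/5)
obs 6: x=0 → posterior Dirichlet(22/3, 6, 11/5)
obs 7: x=1 → posterior Dirichlet(22/3, 7, 11/5)

90/203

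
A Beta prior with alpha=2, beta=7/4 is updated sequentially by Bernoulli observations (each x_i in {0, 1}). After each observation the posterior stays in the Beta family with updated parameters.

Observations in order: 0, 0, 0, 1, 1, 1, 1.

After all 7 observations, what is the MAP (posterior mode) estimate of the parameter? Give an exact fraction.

obs 1: x=0 → posterior Beta(2, 11/4)
obs 2: x=0 → posterior Beta(2, 15/4)
obs 3: x=0 → posterior Beta(2, 19/4)
obs 4: x=1 → posterior Beta(3, 19/4)
obs 5: x=1 → posterior Beta(4, 19/4)
obs 6: x=1 → posterior Beta(5, 19/4)
obs 7: x=1 → posterior Beta(6, 19/4)

4/7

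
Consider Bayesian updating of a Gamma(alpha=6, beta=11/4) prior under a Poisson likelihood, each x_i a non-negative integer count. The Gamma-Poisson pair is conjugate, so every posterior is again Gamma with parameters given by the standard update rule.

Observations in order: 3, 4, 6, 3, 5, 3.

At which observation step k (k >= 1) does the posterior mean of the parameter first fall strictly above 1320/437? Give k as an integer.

obs 1: x=3 → posterior Gamma(9, 15/4)
obs 2: x=4 → posterior Gamma(13, 19/4)
obs 3: x=6 → posterior Gamma(19, 23/4)
obs 4: x=3 → posterior Gamma(22, 27/4)
obs 5: x=5 → posterior Gamma(27, 31/4)
obs 6: x=3 → posterior Gamma(30, 35/4)

k = 3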